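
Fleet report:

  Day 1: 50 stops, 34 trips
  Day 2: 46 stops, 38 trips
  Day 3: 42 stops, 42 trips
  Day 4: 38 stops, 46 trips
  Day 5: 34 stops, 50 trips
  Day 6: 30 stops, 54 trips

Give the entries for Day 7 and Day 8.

26 stops, 58 trips; 22 stops, 62 trips

Stops — −4 each step: 50, 46, 42, 38, 34, 30 → 26 → 22.
Trips goes 34, 38, 42, 46, 50, 54 → 58 → 62 (together with the stops always sums to 84).
So the next two records are 26 stops, 58 trips and 22 stops, 62 trips.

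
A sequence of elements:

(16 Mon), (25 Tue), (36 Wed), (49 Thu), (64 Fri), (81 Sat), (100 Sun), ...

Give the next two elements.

First coordinate: perfect squares: 4², 5², 6², …; 16, 25, 36, 49, 64, 81, 100 → 121 → 144.
Day: runs through the weekdays Mon→Sun; Mon, Tue, Wed, Thu, Fri, Sat, Sun → Mon → Tue.
So the next two elements are (121 Mon) and (144 Tue).

(121 Mon), (144 Tue)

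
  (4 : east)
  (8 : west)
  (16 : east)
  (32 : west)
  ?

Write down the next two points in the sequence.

First entry: ×2 each step; 4, 8, 16, 32 → 64 → 128.
Direction: alternates east ↔ west, so east, west, east, west → east → west.
So the next two points are (64 : east) and (128 : west).

(64 : east), (128 : west)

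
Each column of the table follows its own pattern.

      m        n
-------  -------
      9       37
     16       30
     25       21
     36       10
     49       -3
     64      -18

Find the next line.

Column m goes 9, 16, 25, 36, 49, 64 → 81 (perfect squares: 3², 4², 5², …).
Column n goes 37, 30, 21, 10, -3, -18 → -35 (together with the column m always sums to 46).
Putting it together: 81  -35.

81  -35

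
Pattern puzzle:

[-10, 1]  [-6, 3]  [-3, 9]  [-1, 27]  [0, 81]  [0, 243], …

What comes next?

For the first coordinate, differences are 4, 3, 2, … (decreasing by 1 each time): -10, -6, -3, -1, 0, 0 → -1.
Second coordinate: ×3 each step; 1, 3, 9, 27, 81, 243 → 729.
Combining the parts gives [-1, 729].

[-1, 729]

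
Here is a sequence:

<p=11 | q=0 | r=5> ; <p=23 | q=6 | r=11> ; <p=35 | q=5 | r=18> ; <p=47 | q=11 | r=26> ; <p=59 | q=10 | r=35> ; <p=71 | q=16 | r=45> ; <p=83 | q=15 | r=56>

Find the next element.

<p=95 | q=21 | r=68>

P goes 11, 23, 35, 47, 59, 71, 83 → 95 (+12 each step).
For the q, alternating steps +6, −1, +6, −1, …: 0, 6, 5, 11, 10, 16, 15 → 21.
R goes 5, 11, 18, 26, 35, 45, 56 → 68 (differences are 6, 7, 8, … (increasing by 1 each time)).
So the next element is <p=95 | q=21 | r=68>.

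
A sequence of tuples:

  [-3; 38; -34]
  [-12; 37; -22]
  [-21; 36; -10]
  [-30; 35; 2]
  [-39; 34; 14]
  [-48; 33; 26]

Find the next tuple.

First part: -3, -12, -21, -30, -39, -48 → -57 (−9 each step).
Second part: 38, 37, 36, 35, 34, 33 → 32 (−1 each step).
Third part: +12 each step, so -34, -22, -10, 2, 14, 26 → 38.
Putting it together: [-57; 32; 38].

[-57; 32; 38]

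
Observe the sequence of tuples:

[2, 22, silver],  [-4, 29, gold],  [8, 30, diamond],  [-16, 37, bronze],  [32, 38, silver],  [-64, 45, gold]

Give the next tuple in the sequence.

First slot — ×(-2) each step: 2, -4, 8, -16, 32, -64 → 128.
Second slot: alternating steps +7, +1, +7, +1, …; 22, 29, 30, 37, 38, 45 → 46.
Rank: silver, gold, diamond, bronze, silver, gold → diamond (repeats silver → gold → diamond → bronze).
Putting it together: [128, 46, diamond].

[128, 46, diamond]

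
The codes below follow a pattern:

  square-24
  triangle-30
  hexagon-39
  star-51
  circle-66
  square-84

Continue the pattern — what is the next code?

Shape — repeats square → triangle → hexagon → star → circle: square, triangle, hexagon, star, circle, square → triangle.
Second component goes 24, 30, 39, 51, 66, 84 → 105 (differences are 6, 9, 12, … (increasing by 3 each time)).
Combining the parts gives triangle-105.

triangle-105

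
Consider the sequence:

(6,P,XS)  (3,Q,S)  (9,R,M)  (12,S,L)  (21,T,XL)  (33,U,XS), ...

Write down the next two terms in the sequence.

For the first slot, each term is the sum of the two before it: 6, 3, 9, 12, 21, 33 → 54 → 87.
Letter: letters move forward 1 place in the alphabet, so P, Q, R, S, T, U → V → W.
Size goes XS, S, M, L, XL, XS → S → M (repeats XS → S → M → L → XL).
Putting the parts together: (54,V,S) and then (87,W,M).

(54,V,S), (87,W,M)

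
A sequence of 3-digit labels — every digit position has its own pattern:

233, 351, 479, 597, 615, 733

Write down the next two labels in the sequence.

First digit: +1 each step, mod 10; 2, 3, 4, 5, 6, 7 → 8 → 9.
Second digit: +2 each step, mod 10, so 3, 5, 7, 9, 1, 3 → 5 → 7.
Third digit: 3, 1, 9, 7, 5, 3 → 1 → 9 (−2 each step, mod 10).
Putting the parts together: 851 and then 979.

851, 979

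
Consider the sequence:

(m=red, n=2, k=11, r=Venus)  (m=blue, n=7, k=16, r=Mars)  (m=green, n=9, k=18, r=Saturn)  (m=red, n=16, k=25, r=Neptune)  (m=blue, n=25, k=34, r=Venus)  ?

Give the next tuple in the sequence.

(m=green, n=41, k=50, r=Mars)

M goes red, blue, green, red, blue → green (repeats red → blue → green).
N goes 2, 7, 9, 16, 25 → 41 (each term is the sum of the two before it).
K: 11, 16, 18, 25, 34 → 50 (always 9 more than the n).
R: repeats Venus → Mars → Saturn → Neptune, so Venus, Mars, Saturn, Neptune, Venus → Mars.
Combining the parts gives (m=green, n=41, k=50, r=Mars).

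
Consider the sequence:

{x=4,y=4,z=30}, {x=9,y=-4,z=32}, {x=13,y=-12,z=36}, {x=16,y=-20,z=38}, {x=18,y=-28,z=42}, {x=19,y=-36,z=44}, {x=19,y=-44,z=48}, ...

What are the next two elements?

{x=18,y=-52,z=50}, {x=16,y=-60,z=54}

X — differences are 5, 4, 3, … (decreasing by 1 each time): 4, 9, 13, 16, 18, 19, 19 → 18 → 16.
Y goes 4, -4, -12, -20, -28, -36, -44 → -52 → -60 (−8 each step).
Z goes 30, 32, 36, 38, 42, 44, 48 → 50 → 54 (alternating steps +2, +4, +2, +4, …).
So the next two elements are {x=18,y=-52,z=50} and {x=16,y=-60,z=54}.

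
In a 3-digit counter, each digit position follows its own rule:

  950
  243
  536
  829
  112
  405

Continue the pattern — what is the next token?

798

First digit: 9, 2, 5, 8, 1, 4 → 7 (+3 each step, mod 10).
Second digit: −1 each step, mod 10, so 5, 4, 3, 2, 1, 0 → 9.
Third digit: +3 each step, mod 10; 0, 3, 6, 9, 2, 5 → 8.
So the next token is 798.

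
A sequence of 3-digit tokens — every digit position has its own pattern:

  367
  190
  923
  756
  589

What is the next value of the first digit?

First digit: −2 each step, mod 10; 3, 1, 9, 7, 5 → 3.

3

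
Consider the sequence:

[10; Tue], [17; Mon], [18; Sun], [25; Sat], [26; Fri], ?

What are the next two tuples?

First component: alternating steps +7, +1, +7, +1, …; 10, 17, 18, 25, 26 → 33 → 34.
Day: runs backward through the weekdays Mon→Sun, so Tue, Mon, Sun, Sat, Fri → Thu → Wed.
So the next two tuples are [33; Thu] and [34; Wed].

[33; Thu], [34; Wed]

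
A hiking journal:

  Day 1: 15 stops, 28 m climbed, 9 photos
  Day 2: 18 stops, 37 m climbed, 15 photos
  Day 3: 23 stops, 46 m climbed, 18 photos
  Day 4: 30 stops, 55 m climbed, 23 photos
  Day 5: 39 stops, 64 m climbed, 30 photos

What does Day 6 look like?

50 stops, 73 m climbed, 39 photos

Stops: differences are 3, 5, 7, … (increasing by 2 each time); 15, 18, 23, 30, 39 → 50.
M climbed: +9 each step; 28, 37, 46, 55, 64 → 73.
Photos — always the previous value of the stops: 9, 15, 18, 23, 30 → 39.
So the next line is 50 stops, 73 m climbed, 39 photos.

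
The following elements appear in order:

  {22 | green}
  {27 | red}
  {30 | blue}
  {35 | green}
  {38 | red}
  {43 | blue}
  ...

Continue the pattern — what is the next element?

First value goes 22, 27, 30, 35, 38, 43 → 46 (alternating steps +5, +3, +5, +3, …).
Colour goes green, red, blue, green, red, blue → green (repeats green → red → blue).
Putting it together: {46 | green}.

{46 | green}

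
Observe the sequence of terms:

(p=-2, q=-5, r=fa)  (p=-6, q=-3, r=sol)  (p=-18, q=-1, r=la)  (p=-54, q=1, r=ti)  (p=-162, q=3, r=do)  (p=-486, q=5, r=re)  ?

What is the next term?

(p=-1458, q=7, r=mi)

P: ×3 each step, so -2, -6, -18, -54, -162, -486 → -1458.
Q: +2 each step, so -5, -3, -1, 1, 3, 5 → 7.
R: runs through the solfège scale do→ti; fa, sol, la, ti, do, re → mi.
Putting it together: (p=-1458, q=7, r=mi).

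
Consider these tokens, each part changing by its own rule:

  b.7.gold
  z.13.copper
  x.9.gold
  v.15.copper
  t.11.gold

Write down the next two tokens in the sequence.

r.17.copper, p.13.gold

Letter goes b, z, x, v, t → r → p (letters move back 2 places in the alphabet, wrapping A→Z).
Second component: alternating steps +6, −4, +6, −4, …; 7, 13, 9, 15, 11 → 17 → 13.
Metal — alternates gold ↔ copper: gold, copper, gold, copper, gold → copper → gold.
Putting the parts together: r.17.copper and then p.13.gold.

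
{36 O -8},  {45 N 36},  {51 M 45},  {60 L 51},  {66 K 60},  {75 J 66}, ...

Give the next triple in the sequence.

First component goes 36, 45, 51, 60, 66, 75 → 81 (alternating steps +9, +6, +9, +6, …).
Letter: letters move back 1 place in the alphabet, so O, N, M, L, K, J → I.
Third component: -8, 36, 45, 51, 60, 66 → 75 (always the previous value of the first component).
So the next triple is {81 I 75}.

{81 I 75}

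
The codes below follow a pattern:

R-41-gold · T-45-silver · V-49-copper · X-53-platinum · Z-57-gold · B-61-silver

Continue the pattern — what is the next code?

D-65-copper

Letter goes R, T, V, X, Z, B → D (letters move forward 2 places in the alphabet, wrapping Z→A).
For the second component, +4 each step: 41, 45, 49, 53, 57, 61 → 65.
Metal — repeats gold → silver → copper → platinum: gold, silver, copper, platinum, gold, silver → copper.
So the next code is D-65-copper.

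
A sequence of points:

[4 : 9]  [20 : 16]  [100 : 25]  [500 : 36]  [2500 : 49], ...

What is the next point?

[12500 : 64]

First slot goes 4, 20, 100, 500, 2500 → 12500 (×5 each step).
Second slot — perfect squares: 3², 4², 5², …: 9, 16, 25, 36, 49 → 64.
Combining the parts gives [12500 : 64].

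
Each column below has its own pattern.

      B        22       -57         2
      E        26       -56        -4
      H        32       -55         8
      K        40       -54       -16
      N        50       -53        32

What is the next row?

Letter: B, E, H, K, N → Q (letters move forward 3 places in the alphabet).
Second component goes 22, 26, 32, 40, 50 → 62 (differences are 4, 6, 8, … (increasing by 2 each time)).
Third component — +1 each step: -57, -56, -55, -54, -53 → -52.
Fourth component: 2, -4, 8, -16, 32 → -64 (×(-2) each step).
Combining the parts gives Q  62  -52  -64.

Q  62  -52  -64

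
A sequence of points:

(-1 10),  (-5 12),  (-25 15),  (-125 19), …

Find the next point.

First slot: ×5 each step; -1, -5, -25, -125 → -625.
For the second slot, differences are 2, 3, 4, … (increasing by 1 each time): 10, 12, 15, 19 → 24.
So the next point is (-625 24).

(-625 24)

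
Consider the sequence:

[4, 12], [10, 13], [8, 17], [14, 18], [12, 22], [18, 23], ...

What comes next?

First slot: 4, 10, 8, 14, 12, 18 → 16 (alternating steps +6, −2, +6, −2, …).
Second slot: alternating steps +1, +4, +1, +4, …, so 12, 13, 17, 18, 22, 23 → 27.
So the next term is [16, 27].

[16, 27]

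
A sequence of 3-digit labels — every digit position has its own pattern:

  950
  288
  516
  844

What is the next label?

First digit goes 9, 2, 5, 8 → 1 (+3 each step, mod 10).
For the second digit, +3 each step, mod 10: 5, 8, 1, 4 → 7.
Third digit — −2 each step, mod 10: 0, 8, 6, 4 → 2.
Putting it together: 172.

172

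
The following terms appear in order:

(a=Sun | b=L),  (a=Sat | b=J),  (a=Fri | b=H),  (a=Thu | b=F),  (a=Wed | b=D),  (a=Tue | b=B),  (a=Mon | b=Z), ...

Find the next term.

A: runs backward through the weekdays Mon→Sun; Sun, Sat, Fri, Thu, Wed, Tue, Mon → Sun.
B: letters move back 2 places in the alphabet, wrapping A→Z; L, J, H, F, D, B, Z → X.
So the next term is (a=Sun | b=X).

(a=Sun | b=X)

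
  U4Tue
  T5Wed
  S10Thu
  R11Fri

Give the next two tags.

Q16Sat, P17Sun

Letter: U, T, S, R → Q → P (letters move back 1 place in the alphabet).
Second component: alternating steps +1, +5, +1, +5, …, so 4, 5, 10, 11 → 16 → 17.
Day: Tue, Wed, Thu, Fri → Sat → Sun (runs through the weekdays Mon→Sun).
Putting the parts together: Q16Sat and then P17Sun.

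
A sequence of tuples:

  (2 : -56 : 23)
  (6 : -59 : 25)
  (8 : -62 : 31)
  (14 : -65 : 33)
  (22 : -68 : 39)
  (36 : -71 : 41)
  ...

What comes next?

(58 : -74 : 47)

First coordinate: 2, 6, 8, 14, 22, 36 → 58 (each term is the sum of the two before it).
Second coordinate: −3 each step; -56, -59, -62, -65, -68, -71 → -74.
For the third coordinate, alternating steps +2, +6, +2, +6, …: 23, 25, 31, 33, 39, 41 → 47.
Combining the parts gives (58 : -74 : 47).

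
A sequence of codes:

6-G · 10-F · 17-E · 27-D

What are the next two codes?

40-C, 56-B

First component: differences are 4, 7, 10, … (increasing by 3 each time), so 6, 10, 17, 27 → 40 → 56.
Letter — letters move back 1 place in the alphabet: G, F, E, D → C → B.
Putting the parts together: 40-C and then 56-B.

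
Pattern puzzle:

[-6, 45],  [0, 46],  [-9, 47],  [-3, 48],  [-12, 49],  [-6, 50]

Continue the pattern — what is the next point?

[-15, 51]

First slot: -6, 0, -9, -3, -12, -6 → -15 (alternating steps +6, −9, +6, −9, …).
Second slot: 45, 46, 47, 48, 49, 50 → 51 (+1 each step).
Putting it together: [-15, 51].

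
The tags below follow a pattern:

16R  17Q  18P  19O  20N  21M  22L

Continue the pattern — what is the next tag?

23K

First component goes 16, 17, 18, 19, 20, 21, 22 → 23 (+1 each step).
Letter: R, Q, P, O, N, M, L → K (letters move back 1 place in the alphabet).
So the next tag is 23K.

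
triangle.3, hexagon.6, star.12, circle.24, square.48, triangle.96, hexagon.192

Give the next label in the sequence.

star.384

Shape: triangle, hexagon, star, circle, square, triangle, hexagon → star (repeats triangle → hexagon → star → circle → square).
For the second component, ×2 each step: 3, 6, 12, 24, 48, 96, 192 → 384.
Putting it together: star.384.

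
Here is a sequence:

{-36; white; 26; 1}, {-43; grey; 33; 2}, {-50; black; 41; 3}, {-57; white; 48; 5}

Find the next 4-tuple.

First entry: -36, -43, -50, -57 → -64 (−7 each step).
Shade — repeats white → grey → black: white, grey, black, white → grey.
Third entry: 26, 33, 41, 48 → 56 (alternating steps +7, +8, +7, +8, …).
For the fourth entry, each term is the sum of the two before it: 1, 2, 3, 5 → 8.
Putting it together: {-64; grey; 56; 8}.

{-64; grey; 56; 8}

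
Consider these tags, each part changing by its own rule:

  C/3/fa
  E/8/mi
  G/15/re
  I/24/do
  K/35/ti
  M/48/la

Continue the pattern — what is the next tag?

For the letter, letters move forward 2 places in the alphabet: C, E, G, I, K, M → O.
Second component: differences are 5, 7, 9, … (increasing by 2 each time); 3, 8, 15, 24, 35, 48 → 63.
Note: runs backward through the solfège scale do→ti; fa, mi, re, do, ti, la → sol.
So the next tag is O/63/sol.

O/63/sol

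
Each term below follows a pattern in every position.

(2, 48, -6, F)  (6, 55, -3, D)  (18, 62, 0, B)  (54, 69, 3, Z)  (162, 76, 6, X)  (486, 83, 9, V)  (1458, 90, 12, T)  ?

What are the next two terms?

(4374, 97, 15, R), (13122, 104, 18, P)

First coordinate: ×3 each step; 2, 6, 18, 54, 162, 486, 1458 → 4374 → 13122.
Second coordinate — +7 each step: 48, 55, 62, 69, 76, 83, 90 → 97 → 104.
Third coordinate: +3 each step, so -6, -3, 0, 3, 6, 9, 12 → 15 → 18.
Letter goes F, D, B, Z, X, V, T → R → P (letters move back 2 places in the alphabet, wrapping A→Z).
So the next two terms are (4374, 97, 15, R) and (13122, 104, 18, P).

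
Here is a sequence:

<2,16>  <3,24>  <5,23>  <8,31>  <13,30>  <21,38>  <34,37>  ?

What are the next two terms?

<55,45>, <89,44>

For the first coordinate, each term is the sum of the two before it: 2, 3, 5, 8, 13, 21, 34 → 55 → 89.
For the second coordinate, alternating steps +8, −1, +8, −1, …: 16, 24, 23, 31, 30, 38, 37 → 45 → 44.
So the next two terms are <55,45> and <89,44>.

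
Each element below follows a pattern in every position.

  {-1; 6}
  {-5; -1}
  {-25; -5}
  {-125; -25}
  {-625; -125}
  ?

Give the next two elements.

First component — ×5 each step: -1, -5, -25, -125, -625 → -3125 → -15625.
Second component goes 6, -1, -5, -25, -125 → -625 → -3125 (always the previous value of the first component).
So the next two elements are {-3125; -625} and {-15625; -3125}.

{-3125; -625}, {-15625; -3125}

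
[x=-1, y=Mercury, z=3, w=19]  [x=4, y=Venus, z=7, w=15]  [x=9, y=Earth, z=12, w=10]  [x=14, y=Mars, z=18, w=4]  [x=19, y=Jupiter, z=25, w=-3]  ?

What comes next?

X goes -1, 4, 9, 14, 19 → 24 (+5 each step).
Y goes Mercury, Venus, Earth, Mars, Jupiter → Saturn (runs through the planets Mercury→Neptune).
Z: differences are 4, 5, 6, … (increasing by 1 each time); 3, 7, 12, 18, 25 → 33.
W: together with the z always sums to 22, so 19, 15, 10, 4, -3 → -11.
Putting it together: [x=24, y=Saturn, z=33, w=-11].

[x=24, y=Saturn, z=33, w=-11]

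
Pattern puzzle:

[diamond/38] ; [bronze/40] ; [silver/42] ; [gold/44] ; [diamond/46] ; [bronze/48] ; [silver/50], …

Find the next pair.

[gold/52]

Rank — repeats diamond → bronze → silver → gold: diamond, bronze, silver, gold, diamond, bronze, silver → gold.
Second slot: +2 each step; 38, 40, 42, 44, 46, 48, 50 → 52.
Combining the parts gives [gold/52].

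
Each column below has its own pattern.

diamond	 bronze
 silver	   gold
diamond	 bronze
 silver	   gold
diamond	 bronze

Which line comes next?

First rank: alternates diamond ↔ silver, so diamond, silver, diamond, silver, diamond → silver.
Second rank: bronze, gold, bronze, gold, bronze → gold (alternates bronze ↔ gold).
Combining the parts gives silver  gold.

silver  gold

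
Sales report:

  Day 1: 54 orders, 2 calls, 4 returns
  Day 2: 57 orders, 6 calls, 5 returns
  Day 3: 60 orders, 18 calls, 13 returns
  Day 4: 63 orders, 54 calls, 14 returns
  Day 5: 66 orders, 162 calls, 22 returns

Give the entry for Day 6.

For the orders, +3 each step: 54, 57, 60, 63, 66 → 69.
Calls: ×3 each step, so 2, 6, 18, 54, 162 → 486.
Returns goes 4, 5, 13, 14, 22 → 23 (alternating steps +1, +8, +1, +8, …).
Combining the parts gives 69 orders, 486 calls, 23 returns.

69 orders, 486 calls, 23 returns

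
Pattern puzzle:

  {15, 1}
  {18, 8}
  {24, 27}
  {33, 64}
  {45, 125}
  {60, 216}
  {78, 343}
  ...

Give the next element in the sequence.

First entry: differences are 3, 6, 9, … (increasing by 3 each time), so 15, 18, 24, 33, 45, 60, 78 → 99.
Second entry: 1, 8, 27, 64, 125, 216, 343 → 512 (perfect cubes: 1³, 2³, 3³, …).
Putting it together: {99, 512}.

{99, 512}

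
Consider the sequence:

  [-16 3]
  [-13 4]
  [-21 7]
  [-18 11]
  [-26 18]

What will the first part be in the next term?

-23

First part: -16, -13, -21, -18, -26 → -23 (alternating steps +3, −8, +3, −8, …).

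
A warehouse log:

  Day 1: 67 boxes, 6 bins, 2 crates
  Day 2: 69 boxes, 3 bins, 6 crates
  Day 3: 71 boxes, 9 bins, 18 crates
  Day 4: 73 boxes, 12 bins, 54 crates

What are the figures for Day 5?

75 boxes, 21 bins, 162 crates

Boxes goes 67, 69, 71, 73 → 75 (+2 each step).
For the bins, each term is the sum of the two before it: 6, 3, 9, 12 → 21.
Crates: ×3 each step, so 2, 6, 18, 54 → 162.
Putting it together: 75 boxes, 21 bins, 162 crates.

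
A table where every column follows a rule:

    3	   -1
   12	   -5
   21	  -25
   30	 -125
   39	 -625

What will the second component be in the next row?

First component: 3, 12, 21, 30, 39 → 48 (+9 each step).
Second component: ×5 each step; -1, -5, -25, -125, -625 → -3125.

-3125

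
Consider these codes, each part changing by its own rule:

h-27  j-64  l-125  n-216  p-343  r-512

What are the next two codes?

Letter goes h, j, l, n, p, r → t → v (letters move forward 2 places in the alphabet).
For the second component, perfect cubes: 3³, 4³, 5³, …: 27, 64, 125, 216, 343, 512 → 729 → 1000.
So the next two codes are t-729 and v-1000.

t-729, v-1000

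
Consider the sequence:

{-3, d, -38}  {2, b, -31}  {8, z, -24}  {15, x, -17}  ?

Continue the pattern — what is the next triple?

First component: differences are 5, 6, 7, … (increasing by 1 each time); -3, 2, 8, 15 → 23.
For the letter, letters move back 2 places in the alphabet, wrapping A→Z: d, b, z, x → v.
Third component: +7 each step, so -38, -31, -24, -17 → -10.
So the next triple is {23, v, -10}.

{23, v, -10}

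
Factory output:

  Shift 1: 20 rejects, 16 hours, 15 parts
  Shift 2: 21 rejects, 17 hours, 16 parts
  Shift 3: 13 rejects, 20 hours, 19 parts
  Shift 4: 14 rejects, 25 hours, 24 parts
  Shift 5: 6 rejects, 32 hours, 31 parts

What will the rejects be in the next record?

7

Rejects: 20, 21, 13, 14, 6 → 7 (alternating steps +1, −8, +1, −8, …).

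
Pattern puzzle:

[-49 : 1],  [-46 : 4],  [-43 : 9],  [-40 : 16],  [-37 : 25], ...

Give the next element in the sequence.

For the first entry, +3 each step: -49, -46, -43, -40, -37 → -34.
For the second entry, perfect squares: 1², 2², 3², …: 1, 4, 9, 16, 25 → 36.
Combining the parts gives [-34 : 36].

[-34 : 36]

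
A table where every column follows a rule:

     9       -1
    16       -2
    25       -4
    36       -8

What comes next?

49  -16

First component: 9, 16, 25, 36 → 49 (perfect squares: 3², 4², 5², …).
Second component goes -1, -2, -4, -8 → -16 (×2 each step).
So the next row is 49  -16.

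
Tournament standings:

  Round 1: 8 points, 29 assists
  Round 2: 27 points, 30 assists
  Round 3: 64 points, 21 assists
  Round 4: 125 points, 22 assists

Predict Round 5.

Points goes 8, 27, 64, 125 → 216 (perfect cubes: 2³, 3³, 4³, …).
Assists: alternating steps +1, −9, +1, −9, …, so 29, 30, 21, 22 → 13.
So the next record is 216 points, 13 assists.

216 points, 13 assists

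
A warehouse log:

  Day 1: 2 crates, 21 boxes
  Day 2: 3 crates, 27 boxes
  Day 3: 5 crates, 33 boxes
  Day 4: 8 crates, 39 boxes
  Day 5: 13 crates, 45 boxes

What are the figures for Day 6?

21 crates, 51 boxes

Crates: each term is the sum of the two before it; 2, 3, 5, 8, 13 → 21.
Boxes — +6 each step: 21, 27, 33, 39, 45 → 51.
Putting it together: 21 crates, 51 boxes.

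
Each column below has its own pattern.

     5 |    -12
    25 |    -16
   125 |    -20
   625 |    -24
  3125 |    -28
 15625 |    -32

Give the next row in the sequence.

78125  -36

First component: ×5 each step; 5, 25, 125, 625, 3125, 15625 → 78125.
Second component: −4 each step; -12, -16, -20, -24, -28, -32 → -36.
So the next row is 78125  -36.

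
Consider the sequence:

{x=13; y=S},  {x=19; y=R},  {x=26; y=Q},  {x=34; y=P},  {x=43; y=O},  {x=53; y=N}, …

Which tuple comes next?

{x=64; y=M}

X: 13, 19, 26, 34, 43, 53 → 64 (differences are 6, 7, 8, … (increasing by 1 each time)).
Y: letters move back 1 place in the alphabet, so S, R, Q, P, O, N → M.
Combining the parts gives {x=64; y=M}.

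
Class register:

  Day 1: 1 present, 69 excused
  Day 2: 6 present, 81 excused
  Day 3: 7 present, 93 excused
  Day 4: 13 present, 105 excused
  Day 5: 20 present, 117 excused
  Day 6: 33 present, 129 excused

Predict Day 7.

53 present, 141 excused

Present: each term is the sum of the two before it, so 1, 6, 7, 13, 20, 33 → 53.
Excused — +12 each step: 69, 81, 93, 105, 117, 129 → 141.
Combining the parts gives 53 present, 141 excused.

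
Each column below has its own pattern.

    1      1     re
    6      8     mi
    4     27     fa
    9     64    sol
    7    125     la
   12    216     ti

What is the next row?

For the first component, alternating steps +5, −2, +5, −2, …: 1, 6, 4, 9, 7, 12 → 10.
Second component: perfect cubes: 1³, 2³, 3³, …; 1, 8, 27, 64, 125, 216 → 343.
For the note, runs through the solfège scale do→ti: re, mi, fa, sol, la, ti → do.
So the next row is 10  343  do.

10  343  do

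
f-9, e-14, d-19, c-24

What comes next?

b-29

Letter goes f, e, d, c → b (letters move back 1 place in the alphabet).
Second component goes 9, 14, 19, 24 → 29 (+5 each step).
Putting it together: b-29.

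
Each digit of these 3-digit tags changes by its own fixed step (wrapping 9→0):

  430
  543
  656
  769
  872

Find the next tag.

For the first digit, +1 each step, mod 10: 4, 5, 6, 7, 8 → 9.
Second digit — +1 each step, mod 10: 3, 4, 5, 6, 7 → 8.
For the third digit, +3 each step, mod 10: 0, 3, 6, 9, 2 → 5.
Combining the parts gives 985.

985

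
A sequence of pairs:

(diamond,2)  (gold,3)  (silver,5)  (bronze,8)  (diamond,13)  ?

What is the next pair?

(gold,21)

For the rank, repeats diamond → gold → silver → bronze: diamond, gold, silver, bronze, diamond → gold.
Second component: 2, 3, 5, 8, 13 → 21 (each term is the sum of the two before it).
So the next pair is (gold,21).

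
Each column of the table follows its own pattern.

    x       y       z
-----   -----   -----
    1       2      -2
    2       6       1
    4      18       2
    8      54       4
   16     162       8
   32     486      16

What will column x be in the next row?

Column x: ×2 each step, so 1, 2, 4, 8, 16, 32 → 64.
Column y: ×3 each step; 2, 6, 18, 54, 162, 486 → 1458.
For the column z, always the previous value of the column x: -2, 1, 2, 4, 8, 16 → 32.

64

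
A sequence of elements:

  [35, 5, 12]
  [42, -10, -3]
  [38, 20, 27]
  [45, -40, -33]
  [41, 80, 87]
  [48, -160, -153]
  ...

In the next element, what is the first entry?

44

First entry: 35, 42, 38, 45, 41, 48 → 44 (alternating steps +7, −4, +7, −4, …).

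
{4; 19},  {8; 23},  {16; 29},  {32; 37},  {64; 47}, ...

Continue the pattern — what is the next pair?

First coordinate goes 4, 8, 16, 32, 64 → 128 (×2 each step).
Second coordinate: 19, 23, 29, 37, 47 → 59 (differences are 4, 6, 8, … (increasing by 2 each time)).
Putting it together: {128; 59}.

{128; 59}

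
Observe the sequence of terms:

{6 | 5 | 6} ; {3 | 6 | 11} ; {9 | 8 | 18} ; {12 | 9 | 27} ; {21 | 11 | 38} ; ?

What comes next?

First slot: each term is the sum of the two before it, so 6, 3, 9, 12, 21 → 33.
Second slot: 5, 6, 8, 9, 11 → 12 (alternating steps +1, +2, +1, +2, …).
Third slot: differences are 5, 7, 9, … (increasing by 2 each time); 6, 11, 18, 27, 38 → 51.
So the next term is {33 | 12 | 51}.

{33 | 12 | 51}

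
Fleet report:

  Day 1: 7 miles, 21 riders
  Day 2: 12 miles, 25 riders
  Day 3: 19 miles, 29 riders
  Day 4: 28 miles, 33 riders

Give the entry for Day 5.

Miles: 7, 12, 19, 28 → 39 (differences are 5, 7, 9, … (increasing by 2 each time)).
Riders — +4 each step: 21, 25, 29, 33 → 37.
So the next row is 39 miles, 37 riders.

39 miles, 37 riders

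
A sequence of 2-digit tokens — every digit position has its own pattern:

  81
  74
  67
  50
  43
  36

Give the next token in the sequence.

For the first digit, −1 each step, mod 10: 8, 7, 6, 5, 4, 3 → 2.
Second digit goes 1, 4, 7, 0, 3, 6 → 9 (+3 each step, mod 10).
Putting it together: 29.

29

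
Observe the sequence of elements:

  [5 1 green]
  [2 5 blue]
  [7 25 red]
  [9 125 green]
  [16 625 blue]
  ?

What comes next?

First component: 5, 2, 7, 9, 16 → 25 (each term is the sum of the two before it).
For the second component, ×5 each step: 1, 5, 25, 125, 625 → 3125.
Colour goes green, blue, red, green, blue → red (repeats green → blue → red).
Putting it together: [25 3125 red].

[25 3125 red]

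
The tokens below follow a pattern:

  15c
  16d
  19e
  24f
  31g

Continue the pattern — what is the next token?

First component goes 15, 16, 19, 24, 31 → 40 (differences are 1, 3, 5, … (increasing by 2 each time)).
Letter: letters move forward 1 place in the alphabet, so c, d, e, f, g → h.
Combining the parts gives 40h.

40h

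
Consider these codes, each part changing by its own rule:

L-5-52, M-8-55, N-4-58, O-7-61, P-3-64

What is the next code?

Q-6-67

Letter goes L, M, N, O, P → Q (letters move forward 1 place in the alphabet).
Second component: alternating steps +3, −4, +3, −4, …, so 5, 8, 4, 7, 3 → 6.
For the third component, +3 each step: 52, 55, 58, 61, 64 → 67.
Combining the parts gives Q-6-67.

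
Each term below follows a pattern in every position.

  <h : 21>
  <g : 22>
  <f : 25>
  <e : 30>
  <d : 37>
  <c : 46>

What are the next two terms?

Letter — letters move back 1 place in the alphabet: h, g, f, e, d, c → b → a.
Second part: differences are 1, 3, 5, … (increasing by 2 each time); 21, 22, 25, 30, 37, 46 → 57 → 70.
Putting the parts together: <b : 57> and then <a : 70>.

<b : 57>, <a : 70>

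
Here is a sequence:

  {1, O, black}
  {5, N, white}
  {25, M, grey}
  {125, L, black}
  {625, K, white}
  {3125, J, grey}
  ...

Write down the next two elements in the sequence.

{15625, I, black}, {78125, H, white}

First part: ×5 each step; 1, 5, 25, 125, 625, 3125 → 15625 → 78125.
For the letter, letters move back 1 place in the alphabet: O, N, M, L, K, J → I → H.
Shade: black, white, grey, black, white, grey → black → white (repeats black → white → grey).
So the next two elements are {15625, I, black} and {78125, H, white}.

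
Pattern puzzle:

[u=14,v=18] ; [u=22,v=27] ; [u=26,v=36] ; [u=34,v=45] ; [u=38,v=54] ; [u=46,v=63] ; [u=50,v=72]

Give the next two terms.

U: 14, 22, 26, 34, 38, 46, 50 → 58 → 62 (alternating steps +8, +4, +8, +4, …).
V — +9 each step: 18, 27, 36, 45, 54, 63, 72 → 81 → 90.
So the next two terms are [u=58,v=81] and [u=62,v=90].

[u=58,v=81], [u=62,v=90]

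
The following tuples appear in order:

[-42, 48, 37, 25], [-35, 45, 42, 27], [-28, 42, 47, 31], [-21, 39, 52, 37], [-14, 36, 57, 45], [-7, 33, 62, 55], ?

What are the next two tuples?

First entry: -42, -35, -28, -21, -14, -7 → 0 → 7 (+7 each step).
Second entry goes 48, 45, 42, 39, 36, 33 → 30 → 27 (−3 each step).
Third entry: 37, 42, 47, 52, 57, 62 → 67 → 72 (+5 each step).
For the fourth entry, differences are 2, 4, 6, … (increasing by 2 each time): 25, 27, 31, 37, 45, 55 → 67 → 81.
Putting the parts together: [0, 30, 67, 67] and then [7, 27, 72, 81].

[0, 30, 67, 67], [7, 27, 72, 81]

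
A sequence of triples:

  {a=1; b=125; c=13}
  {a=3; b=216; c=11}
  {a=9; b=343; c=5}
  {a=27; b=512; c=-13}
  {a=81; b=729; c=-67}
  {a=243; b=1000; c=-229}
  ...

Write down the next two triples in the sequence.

A: ×3 each step; 1, 3, 9, 27, 81, 243 → 729 → 2187.
B — perfect cubes: 5³, 6³, 7³, …: 125, 216, 343, 512, 729, 1000 → 1331 → 1728.
C: together with the a always sums to 14, so 13, 11, 5, -13, -67, -229 → -715 → -2173.
Putting the parts together: {a=729; b=1331; c=-715} and then {a=2187; b=1728; c=-2173}.

{a=729; b=1331; c=-715}, {a=2187; b=1728; c=-2173}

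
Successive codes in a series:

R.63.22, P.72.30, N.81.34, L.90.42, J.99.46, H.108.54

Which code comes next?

F.117.58

Letter: R, P, N, L, J, H → F (letters move back 2 places in the alphabet).
Second component: +9 each step; 63, 72, 81, 90, 99, 108 → 117.
Third component — alternating steps +8, +4, +8, +4, …: 22, 30, 34, 42, 46, 54 → 58.
Combining the parts gives F.117.58.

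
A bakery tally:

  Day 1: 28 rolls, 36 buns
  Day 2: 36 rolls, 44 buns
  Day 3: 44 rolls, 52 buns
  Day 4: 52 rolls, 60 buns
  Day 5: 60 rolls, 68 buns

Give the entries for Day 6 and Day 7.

68 rolls, 76 buns; 76 rolls, 84 buns

Rolls goes 28, 36, 44, 52, 60 → 68 → 76 (+8 each step).
Buns: 36, 44, 52, 60, 68 → 76 → 84 (always 8 more than the rolls).
Putting the parts together: 68 rolls, 76 buns and then 76 rolls, 84 buns.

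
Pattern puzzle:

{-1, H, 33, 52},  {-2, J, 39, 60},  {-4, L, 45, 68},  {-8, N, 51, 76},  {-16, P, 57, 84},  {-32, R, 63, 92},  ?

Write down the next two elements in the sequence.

First value — ×2 each step: -1, -2, -4, -8, -16, -32 → -64 → -128.
Letter goes H, J, L, N, P, R → T → V (letters move forward 2 places in the alphabet).
For the third value, +6 each step: 33, 39, 45, 51, 57, 63 → 69 → 75.
Fourth value: +8 each step, so 52, 60, 68, 76, 84, 92 → 100 → 108.
Putting the parts together: {-64, T, 69, 100} and then {-128, V, 75, 108}.

{-64, T, 69, 100}, {-128, V, 75, 108}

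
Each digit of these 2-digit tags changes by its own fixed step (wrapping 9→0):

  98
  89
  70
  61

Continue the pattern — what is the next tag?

First digit: −1 each step, mod 10; 9, 8, 7, 6 → 5.
Second digit — +1 each step, mod 10: 8, 9, 0, 1 → 2.
Putting it together: 52.

52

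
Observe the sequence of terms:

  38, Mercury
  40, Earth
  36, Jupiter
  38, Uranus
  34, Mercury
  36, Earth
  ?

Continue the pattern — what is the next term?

First coordinate: alternating steps +2, −4, +2, −4, …; 38, 40, 36, 38, 34, 36 → 32.
Planet: Mercury, Earth, Jupiter, Uranus, Mercury, Earth → Jupiter (repeats Mercury → Earth → Jupiter → Uranus).
Combining the parts gives 32, Jupiter.

32, Jupiter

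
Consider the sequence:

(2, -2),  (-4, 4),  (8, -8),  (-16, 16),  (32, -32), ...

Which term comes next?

(-64, 64)

First part: ×(-2) each step; 2, -4, 8, -16, 32 → -64.
For the second part, always the negative of the first part: -2, 4, -8, 16, -32 → 64.
So the next term is (-64, 64).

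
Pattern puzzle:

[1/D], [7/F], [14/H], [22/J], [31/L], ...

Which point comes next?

[41/N]

First component — differences are 6, 7, 8, … (increasing by 1 each time): 1, 7, 14, 22, 31 → 41.
Letter: letters move forward 2 places in the alphabet; D, F, H, J, L → N.
Putting it together: [41/N].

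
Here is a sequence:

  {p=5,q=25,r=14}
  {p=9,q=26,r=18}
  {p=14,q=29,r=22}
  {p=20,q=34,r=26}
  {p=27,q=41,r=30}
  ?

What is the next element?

{p=35,q=50,r=34}

P — differences are 4, 5, 6, … (increasing by 1 each time): 5, 9, 14, 20, 27 → 35.
Q — differences are 1, 3, 5, … (increasing by 2 each time): 25, 26, 29, 34, 41 → 50.
R: 14, 18, 22, 26, 30 → 34 (+4 each step).
Combining the parts gives {p=35,q=50,r=34}.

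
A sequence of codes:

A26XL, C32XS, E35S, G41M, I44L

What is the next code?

Letter: letters move forward 2 places in the alphabet; A, C, E, G, I → K.
Second component — alternating steps +6, +3, +6, +3, …: 26, 32, 35, 41, 44 → 50.
Size — runs through clothing sizes XS→XL: XL, XS, S, M, L → XL.
So the next code is K50XL.

K50XL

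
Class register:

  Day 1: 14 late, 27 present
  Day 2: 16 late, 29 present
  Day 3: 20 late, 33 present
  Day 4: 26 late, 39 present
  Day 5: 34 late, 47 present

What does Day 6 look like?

Late goes 14, 16, 20, 26, 34 → 44 (differences are 2, 4, 6, … (increasing by 2 each time)).
Present: 27, 29, 33, 39, 47 → 57 (differences are 2, 4, 6, … (increasing by 2 each time)).
Combining the parts gives 44 late, 57 present.

44 late, 57 present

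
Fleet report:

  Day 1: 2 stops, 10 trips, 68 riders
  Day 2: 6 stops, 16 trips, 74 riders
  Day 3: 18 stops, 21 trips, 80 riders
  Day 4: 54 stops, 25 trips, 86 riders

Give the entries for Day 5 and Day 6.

Stops: 2, 6, 18, 54 → 162 → 486 (×3 each step).
Trips goes 10, 16, 21, 25 → 28 → 30 (differences are 6, 5, 4, … (decreasing by 1 each time)).
Riders — +6 each step: 68, 74, 80, 86 → 92 → 98.
Putting the parts together: 162 stops, 28 trips, 92 riders and then 486 stops, 30 trips, 98 riders.

162 stops, 28 trips, 92 riders; 486 stops, 30 trips, 98 riders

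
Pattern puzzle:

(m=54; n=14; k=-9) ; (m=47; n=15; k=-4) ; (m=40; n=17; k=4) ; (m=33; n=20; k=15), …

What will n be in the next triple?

M goes 54, 47, 40, 33 → 26 (−7 each step).
N: differences are 1, 2, 3, … (increasing by 1 each time), so 14, 15, 17, 20 → 24.
K: differences are 5, 8, 11, … (increasing by 3 each time); -9, -4, 4, 15 → 29.

24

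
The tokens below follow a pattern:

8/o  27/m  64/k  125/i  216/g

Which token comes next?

343/e

First component — perfect cubes: 2³, 3³, 4³, …: 8, 27, 64, 125, 216 → 343.
Letter: letters move back 2 places in the alphabet; o, m, k, i, g → e.
Putting it together: 343/e.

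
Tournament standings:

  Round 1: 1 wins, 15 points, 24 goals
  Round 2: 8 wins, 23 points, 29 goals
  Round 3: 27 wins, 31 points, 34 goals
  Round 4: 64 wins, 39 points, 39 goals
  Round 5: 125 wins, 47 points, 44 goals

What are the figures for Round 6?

For the wins, perfect cubes: 1³, 2³, 3³, …: 1, 8, 27, 64, 125 → 216.
Points: 15, 23, 31, 39, 47 → 55 (+8 each step).
Goals — +5 each step: 24, 29, 34, 39, 44 → 49.
So the next line is 216 wins, 55 points, 49 goals.

216 wins, 55 points, 49 goals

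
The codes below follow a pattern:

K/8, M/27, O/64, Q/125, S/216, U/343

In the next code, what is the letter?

W

Letter: K, M, O, Q, S, U → W (letters move forward 2 places in the alphabet).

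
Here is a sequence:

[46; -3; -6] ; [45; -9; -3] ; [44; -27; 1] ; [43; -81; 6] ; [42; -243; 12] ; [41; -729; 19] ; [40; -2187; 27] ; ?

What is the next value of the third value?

36

Third value goes -6, -3, 1, 6, 12, 19, 27 → 36 (differences are 3, 4, 5, … (increasing by 1 each time)).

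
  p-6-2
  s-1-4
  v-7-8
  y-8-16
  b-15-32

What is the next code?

Letter: letters move forward 3 places in the alphabet, wrapping Z→A, so p, s, v, y, b → e.
Second component: each term is the sum of the two before it; 6, 1, 7, 8, 15 → 23.
Third component goes 2, 4, 8, 16, 32 → 64 (×2 each step).
So the next code is e-23-64.

e-23-64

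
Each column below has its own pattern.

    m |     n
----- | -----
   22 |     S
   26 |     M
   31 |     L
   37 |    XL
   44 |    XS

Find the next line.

52  S

Column m: differences are 4, 5, 6, … (increasing by 1 each time), so 22, 26, 31, 37, 44 → 52.
Column n — runs through clothing sizes XS→XL: S, M, L, XL, XS → S.
So the next line is 52  S.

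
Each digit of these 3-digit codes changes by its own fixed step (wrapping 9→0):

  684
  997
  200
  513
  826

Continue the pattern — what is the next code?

139

First digit: +3 each step, mod 10; 6, 9, 2, 5, 8 → 1.
Second digit goes 8, 9, 0, 1, 2 → 3 (+1 each step, mod 10).
Third digit goes 4, 7, 0, 3, 6 → 9 (+3 each step, mod 10).
So the next code is 139.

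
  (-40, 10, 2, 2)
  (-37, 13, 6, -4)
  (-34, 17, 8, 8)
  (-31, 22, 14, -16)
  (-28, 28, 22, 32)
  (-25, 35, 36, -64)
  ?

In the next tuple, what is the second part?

Second part: 10, 13, 17, 22, 28, 35 → 43 (differences are 3, 4, 5, … (increasing by 1 each time)).

43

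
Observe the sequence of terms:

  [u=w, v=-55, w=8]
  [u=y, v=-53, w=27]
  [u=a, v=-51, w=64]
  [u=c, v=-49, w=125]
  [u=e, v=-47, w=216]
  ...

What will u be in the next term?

U: letters move forward 2 places in the alphabet, wrapping Z→A; w, y, a, c, e → g.

g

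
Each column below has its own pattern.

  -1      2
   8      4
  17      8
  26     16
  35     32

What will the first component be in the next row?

44

First component: +9 each step; -1, 8, 17, 26, 35 → 44.
Second component: ×2 each step; 2, 4, 8, 16, 32 → 64.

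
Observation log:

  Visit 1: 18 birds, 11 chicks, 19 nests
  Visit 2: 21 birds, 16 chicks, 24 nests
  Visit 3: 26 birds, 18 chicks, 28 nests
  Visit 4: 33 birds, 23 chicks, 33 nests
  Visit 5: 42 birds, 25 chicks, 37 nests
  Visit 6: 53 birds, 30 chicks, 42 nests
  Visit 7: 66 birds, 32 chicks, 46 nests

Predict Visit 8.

For the birds, differences are 3, 5, 7, … (increasing by 2 each time): 18, 21, 26, 33, 42, 53, 66 → 81.
Chicks: alternating steps +5, +2, +5, +2, …; 11, 16, 18, 23, 25, 30, 32 → 37.
Nests goes 19, 24, 28, 33, 37, 42, 46 → 51 (alternating steps +5, +4, +5, +4, …).
So the next row is 81 birds, 37 chicks, 51 nests.

81 birds, 37 chicks, 51 nests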